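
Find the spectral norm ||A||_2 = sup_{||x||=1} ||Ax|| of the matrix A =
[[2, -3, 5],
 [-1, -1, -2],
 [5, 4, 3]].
||A||_2 ≈ 7.9765 (= sqrt(largest eigenvalue of A^T A))

||A||_2 = sigma_max(A) = sqrt(lambda_max(A^T A)). Form the symmetric matrix M = A^T A =
[[30, 15, 27],
 [15, 26, -1],
 [27, -1, 38]].
Its characteristic polynomial (trace, sum of principal 2x2 minors, determinant of M give the coefficients) is
  p(λ) = det(λ I - M) = λ^3 - 94λ^2 + 1953λ - 1296.
No integer candidate from the rational root theorem (±divisors of 1296) is a root, so the roots are irrational. The cubic discriminant is Δ = 3837253824 > 0, so there are three distinct real roots. p(0) = -1296 and p(1) = 564 have opposite signs, so a root lies in (0, 1); Newton's method refines it to λ ≈ 0.6861. p(29) = 676 and p(30) = -306 have opposite signs, so a root lies in (29, 30); Newton's method refines it to λ ≈ 29.6895. p(63) = -1296 and p(64) = 816 have opposite signs, so a root lies in (63, 64); Newton's method refines it to λ ≈ 63.6244. Check (Vieta): the three roots sum to 94, matching tr M = 94.
So the eigenvalues of A^T A are ≈ 0.6861, 29.6895, 63.6244 (all ≥ 0, as they must be for A^T A). The largest is λ_max ≈ 63.6244, hence ||A||_2 = sqrt(λ_max) ≈ 7.9765.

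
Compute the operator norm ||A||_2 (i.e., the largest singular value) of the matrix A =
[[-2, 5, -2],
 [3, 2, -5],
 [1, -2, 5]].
||A||_2 ≈ 8.6786 (= sqrt(largest eigenvalue of A^T A))

||A||_2 = sigma_max(A) = sqrt(lambda_max(A^T A)). Form the symmetric matrix M = A^T A =
[[14, -6, -6],
 [-6, 33, -30],
 [-6, -30, 54]].
Its characteristic polynomial (trace, sum of principal 2x2 minors, determinant of M give the coefficients) is
  p(λ) = det(λ I - M) = λ^3 - 101λ^2 + 2028λ - 7056.
No integer candidate from the rational root theorem (±divisors of 7056) is a root, so the roots are irrational. The cubic discriminant is Δ = 4182932304 > 0, so there are three distinct real roots. p(4) = -496 and p(5) = 684 have opposite signs, so a root lies in (4, 5); Newton's method refines it to λ ≈ 4.4025. p(21) = 252 and p(22) = -676 have opposite signs, so a root lies in (21, 22); Newton's method refines it to λ ≈ 21.2795. p(75) = -1206 and p(76) = 2672 have opposite signs, so a root lies in (75, 76); Newton's method refines it to λ ≈ 75.318. Check (Vieta): the three roots sum to 101, matching tr M = 101.
So the eigenvalues of A^T A are ≈ 4.4025, 21.2795, 75.318 (all ≥ 0, as they must be for A^T A). The largest is λ_max ≈ 75.318, hence ||A||_2 = sqrt(λ_max) ≈ 8.6786.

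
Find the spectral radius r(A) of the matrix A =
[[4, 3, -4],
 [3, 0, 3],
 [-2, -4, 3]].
r(A) ≈ 7.0354

The eigenvalues of A are the roots of its characteristic polynomial. With M = A (coefficients from the trace, the sum of principal 2x2 minors, and det A):
  p(λ) = det(λ I - M) = λ^3 - 7λ^2 + 7λ - 51.
No integer candidate from the rational root theorem (±divisors of 51) is a root, so the roots are irrational. The cubic discriminant is Δ = -94188 < 0, so there is one real root and a complex-conjugate pair. p(7) = -2 and p(8) = 69 have opposite signs, so a root lies in (7, 8); Newton's method refines it to λ ≈ 7.0354. Dividing out (λ - (7.0354)) leaves approximately λ^2 + 0.0354λ + 7.2491. For λ^2 + 0.0354λ + 7.2491 the discriminant is -28.995. It is negative, so the remaining roots are the complex-conjugate pair λ ≈ -0.0177 ± 2.6923i. Their product equals the constant term, so |λ|^2 ≈ 7.2491 and |λ| ≈ 2.6924.
Thus the eigenvalues (to 4 decimals) are 7.0354 (modulus 7.0354); -0.0177 ± 2.6923i (modulus 2.6924). The spectral radius is the largest modulus: r(A) ≈ 7.0354. (Cross-check: r(A) ≤ ||A||_2 ≈ 8.2239; equality holds whenever A is normal, though it can also hold for some non-normal A.)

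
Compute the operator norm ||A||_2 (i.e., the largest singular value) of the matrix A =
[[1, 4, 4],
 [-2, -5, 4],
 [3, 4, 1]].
||A||_2 ≈ 8.3212 (= sqrt(largest eigenvalue of A^T A))

||A||_2 = sigma_max(A) = sqrt(lambda_max(A^T A)). Form the symmetric matrix M = A^T A =
[[14, 26, -1],
 [26, 57, 0],
 [-1, 0, 33]].
Its characteristic polynomial (trace, sum of principal 2x2 minors, determinant of M give the coefficients) is
  p(λ) = det(λ I - M) = λ^3 - 104λ^2 + 2464λ - 3969.
No integer candidate from the rational root theorem (±divisors of 3969) is a root, so the roots are irrational. The cubic discriminant is Δ = 5852214501 > 0, so there are three distinct real roots. p(1) = -1608 and p(2) = 551 have opposite signs, so a root lies in (1, 2); Newton's method refines it to λ ≈ 1.7359. p(33) = 24 and p(34) = -1113 have opposite signs, so a root lies in (33, 34); Newton's method refines it to λ ≈ 33.0212. p(69) = -588 and p(70) = 1911 have opposite signs, so a root lies in (69, 70); Newton's method refines it to λ ≈ 69.243. Check (Vieta): the three roots sum to 104, matching tr M = 104.
So the eigenvalues of A^T A are ≈ 1.7359, 33.0212, 69.243 (all ≥ 0, as they must be for A^T A). The largest is λ_max ≈ 69.243, hence ||A||_2 = sqrt(λ_max) ≈ 8.3212.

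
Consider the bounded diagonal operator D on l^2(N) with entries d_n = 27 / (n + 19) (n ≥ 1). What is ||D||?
||D|| = 27/20 (attained at n = 1)

For D diagonal, ||D|| = sup_n |d_n| = sup_n 27/(n + 19). This is positive and strictly decreasing in n, so the supremum is attained at n = 1: d_1 = 27/(1 + 19) = 27/20. Hence ||D|| = 27/20.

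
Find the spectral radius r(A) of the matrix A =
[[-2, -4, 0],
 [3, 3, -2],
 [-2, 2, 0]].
r(A) ≈ 3.7986

The eigenvalues of A are the roots of its characteristic polynomial. With M = A (coefficients from the trace, the sum of principal 2x2 minors, and det A):
  p(λ) = det(λ I - M) = λ^3 - λ^2 + 10λ + 24.
No integer candidate from the rational root theorem (±divisors of 24) is a root, so the roots are irrational. The cubic discriminant is Δ = -23676 < 0, so there is one real root and a complex-conjugate pair. p(-2) = -8 and p(-1) = 12 have opposite signs, so a root lies in (-2, -1); Newton's method refines it to λ ≈ -1.6632. Dividing out (λ - (-1.6632)) leaves approximately λ^2 - 2.6632λ + 14.4296. For λ^2 - 2.6632λ + 14.4296 the discriminant is -50.6256. It is negative, so the remaining roots are the complex-conjugate pair λ ≈ 1.3316 ± 3.5576i. Their product equals the constant term, so |λ|^2 ≈ 14.4296 and |λ| ≈ 3.7986.
Thus the eigenvalues (to 4 decimals) are -1.6632 (modulus 1.6632); 1.3316 ± 3.5576i (modulus 3.7986). The spectral radius is the largest modulus: r(A) ≈ 3.7986. (Cross-check: r(A) ≤ ||A||_2 ≈ 6.2667; equality holds whenever A is normal, though it can also hold for some non-normal A.)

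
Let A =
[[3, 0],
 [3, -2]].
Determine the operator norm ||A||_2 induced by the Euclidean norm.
||A||_2 = sqrt((22 + sqrt(340))/2) ≈ 4.4966 (= sqrt(largest eigenvalue of A^T A))

||A||_2 = sigma_max(A) = sqrt(lambda_max(A^T A)). Form the symmetric matrix M = A^T A =
[[18, -6],
 [-6, 4]].
Its characteristic polynomial (trace, determinant of M give the coefficients) is
  p(λ) = det(λ I - M) = λ^2 - 22λ + 36.
For λ^2 - 22λ + 36 the discriminant is 340. It is nonnegative but not a perfect square, so the roots are real and irrational: λ = (22 ± sqrt(340))/2 ≈ 20.2195, 1.7805.
So the eigenvalues of A^T A are ≈ 1.7805, 20.2195 (all ≥ 0, as they must be for A^T A). The largest is λ_max = (22 + sqrt(340))/2 ≈ 20.2195, hence ||A||_2 = sqrt(λ_max) = sqrt((22 + sqrt(340))/2) ≈ 4.4966.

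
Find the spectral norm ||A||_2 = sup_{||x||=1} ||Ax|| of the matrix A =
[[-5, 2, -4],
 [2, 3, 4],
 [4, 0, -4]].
||A||_2 ≈ 7.6548 (= sqrt(largest eigenvalue of A^T A))

||A||_2 = sigma_max(A) = sqrt(lambda_max(A^T A)). Form the symmetric matrix M = A^T A =
[[45, -4, 12],
 [-4, 13, 4],
 [12, 4, 48]].
Its characteristic polynomial (trace, sum of principal 2x2 minors, determinant of M give the coefficients) is
  p(λ) = det(λ I - M) = λ^3 - 106λ^2 + 3193λ - 24336.
No integer candidate from the rational root theorem (±divisors of 24336) is a root, so the roots are irrational. The cubic discriminant is Δ = 672181824 > 0, so there are three distinct real roots. p(11) = -708 and p(12) = 444 have opposite signs, so a root lies in (11, 12); Newton's method refines it to λ ≈ 11.5997. p(35) = 444 and p(36) = -108 have opposite signs, so a root lies in (35, 36); Newton's method refines it to λ ≈ 35.8041. p(58) = -614 and p(59) = 444 have opposite signs, so a root lies in (58, 59); Newton's method refines it to λ ≈ 58.5962. Check (Vieta): the three roots sum to 106, matching tr M = 106.
So the eigenvalues of A^T A are ≈ 11.5997, 35.8041, 58.5962 (all ≥ 0, as they must be for A^T A). The largest is λ_max ≈ 58.5962, hence ||A||_2 = sqrt(λ_max) ≈ 7.6548.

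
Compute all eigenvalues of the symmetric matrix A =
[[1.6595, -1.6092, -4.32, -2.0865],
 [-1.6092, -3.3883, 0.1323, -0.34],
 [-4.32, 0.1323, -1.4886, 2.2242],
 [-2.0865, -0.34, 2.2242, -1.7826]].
sigma(A) ≈ {-5, -4, -2, 6}

A is real symmetric, so its spectrum consists of real eigenvalues. Expanding the characteristic polynomial of the displayed matrix gives
  det(λ I - A) = p(λ) = λ^4 + (5)λ^3 + (-28)λ^2 + (-187.9973)λ + (-239.9948).
Solving p(λ) = 0 yields eigenvalues ≈ -5, -4, -2, 6. (A is shown rounded to 4 decimals, so these recover the underlying integer eigenvalues to within that precision.)
Verification: the trace of A = -5 equals the sum of eigenvalues -5, and det(A) ≈ -239.9948 matches the eigenvalue product -240.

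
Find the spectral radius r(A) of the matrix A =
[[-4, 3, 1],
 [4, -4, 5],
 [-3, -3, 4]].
r(A) ≈ 7.4086

The eigenvalues of A are the roots of its characteristic polynomial. With M = A (coefficients from the trace, the sum of principal 2x2 minors, and det A):
  p(λ) = det(λ I - M) = λ^3 + 4λ^2 - 10λ + 113.
No integer candidate from the rational root theorem (±divisors of 113) is a root, so the roots are irrational. The cubic discriminant is Δ = -449451 < 0, so there is one real root and a complex-conjugate pair. p(-8) = -63 and p(-7) = 36 have opposite signs, so a root lies in (-8, -7); Newton's method refines it to λ ≈ -7.4086. Dividing out (λ - (-7.4086)) leaves approximately λ^2 - 3.4086λ + 15.2526. For λ^2 - 3.4086λ + 15.2526 the discriminant is -49.3921. It is negative, so the remaining roots are the complex-conjugate pair λ ≈ 1.7043 ± 3.514i. Their product equals the constant term, so |λ|^2 ≈ 15.2526 and |λ| ≈ 3.9055.
Thus the eigenvalues (to 4 decimals) are -7.4086 (modulus 7.4086); 1.7043 ± 3.514i (modulus 3.9055). The spectral radius is the largest modulus: r(A) ≈ 7.4086. (Cross-check: r(A) ≤ ||A||_2 ≈ 8.6508; equality holds whenever A is normal, though it can also hold for some non-normal A.)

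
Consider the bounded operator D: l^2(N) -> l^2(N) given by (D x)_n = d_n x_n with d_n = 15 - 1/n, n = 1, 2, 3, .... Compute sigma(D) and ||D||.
sigma(D) = {15 - 1/n : n ≥ 1} ∪ {15}; ||D|| = 15

A bounded diagonal operator on l^2 with diagonal entries d_n has spectrum equal to the closure of {d_n : n ≥ 1}: every d_n is an eigenvalue (with eigenvector e_n), so {d_n} ⊂ sigma(D); the spectrum is closed, so its closure is too; and for lambda not in the closure, (D - lambda I) has bounded inverse (the diagonal entries 1/(d_n - lambda) are bounded). For our sequence d_n = 15 - 1/n, n = 1, 2, 3, ...:
  - {d_n} = {15 - 1/n : n ≥ 1}; the only limit point is 15
  - closure = {15 - 1/n : n ≥ 1} ∪ {15}
For the norm: a diagonal operator has ||D|| = sup_n |d_n|. Here d_n = 15 - 1/n increases monotonically from d_1 = 14 toward 15, with all terms in [14, 15); so sup_n |d_n| = 15 (the supremum is the limit, not attained). So ||D|| = 15.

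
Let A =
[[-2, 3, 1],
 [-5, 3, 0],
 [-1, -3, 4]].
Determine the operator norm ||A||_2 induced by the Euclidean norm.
||A||_2 ≈ 6.8314 (= sqrt(largest eigenvalue of A^T A))

||A||_2 = sigma_max(A) = sqrt(lambda_max(A^T A)). Form the symmetric matrix M = A^T A =
[[30, -18, -6],
 [-18, 27, -9],
 [-6, -9, 17]].
Its characteristic polynomial (trace, sum of principal 2x2 minors, determinant of M give the coefficients) is
  p(λ) = det(λ I - M) = λ^3 - 74λ^2 + 1338λ - 2916.
No integer candidate from the rational root theorem (±divisors of 2916) is a root, so the roots are irrational. The cubic discriminant is Δ = 462816864 > 0, so there are three distinct real roots. p(2) = -528 and p(3) = 459 have opposite signs, so a root lies in (2, 3); Newton's method refines it to λ ≈ 2.5181. p(24) = 396 and p(25) = -91 have opposite signs, so a root lies in (24, 25); Newton's method refines it to λ ≈ 24.8132. p(46) = -616 and p(47) = 327 have opposite signs, so a root lies in (46, 47); Newton's method refines it to λ ≈ 46.6687. Check (Vieta): the three roots sum to 74, matching tr M = 74.
So the eigenvalues of A^T A are ≈ 2.5181, 24.8132, 46.6687 (all ≥ 0, as they must be for A^T A). The largest is λ_max ≈ 46.6687, hence ||A||_2 = sqrt(λ_max) ≈ 6.8314.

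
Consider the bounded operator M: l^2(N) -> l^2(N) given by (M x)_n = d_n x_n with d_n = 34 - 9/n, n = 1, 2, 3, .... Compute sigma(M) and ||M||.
sigma(M) = {34 - 9/n : n ≥ 1} ∪ {34}; ||M|| = 34

A bounded diagonal operator on l^2 with diagonal entries d_n has spectrum equal to the closure of {d_n : n ≥ 1}: every d_n is an eigenvalue (with eigenvector e_n), so {d_n} ⊂ sigma(M); the spectrum is closed, so its closure is too; and for lambda not in the closure, (M - lambda I) has bounded inverse (the diagonal entries 1/(d_n - lambda) are bounded). For our sequence d_n = 34 - 9/n, n = 1, 2, 3, ...:
  - {d_n} = {34 - 9/n : n ≥ 1}; the only limit point is 34
  - closure = {34 - 9/n : n ≥ 1} ∪ {34}
For the norm: a diagonal operator has ||M|| = sup_n |d_n|. Here d_n = 34 - 9/n increases monotonically from d_1 = 25 toward 34, with all terms in [25, 34); so sup_n |d_n| = 34 (the supremum is the limit, not attained). So ||M|| = 34.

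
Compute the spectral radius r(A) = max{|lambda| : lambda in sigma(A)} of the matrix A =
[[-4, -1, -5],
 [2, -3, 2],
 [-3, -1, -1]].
r(A) ≈ 4.8782

The eigenvalues of A are the roots of its characteristic polynomial. With M = A (coefficients from the trace, the sum of principal 2x2 minors, and det A):
  p(λ) = det(λ I - M) = λ^3 + 8λ^2 + 8λ - 39.
No integer candidate from the rational root theorem (±divisors of 39) is a root, so the roots are irrational. The cubic discriminant is Δ = -4075 < 0, so there is one real root and a complex-conjugate pair. p(1) = -22 and p(2) = 17 have opposite signs, so a root lies in (1, 2); Newton's method refines it to λ ≈ 1.6389. Dividing out (λ - (1.6389)) leaves approximately λ^2 + 9.6389λ + 23.7969. For λ^2 + 9.6389λ + 23.7969 the discriminant is -2.2796. It is negative, so the remaining roots are the complex-conjugate pair λ ≈ -4.8194 ± 0.7549i. Their product equals the constant term, so |λ|^2 ≈ 23.7969 and |λ| ≈ 4.8782.
Thus the eigenvalues (to 4 decimals) are 1.6389 (modulus 1.6389); -4.8194 ± 0.7549i (modulus 4.8782). The spectral radius is the largest modulus: r(A) ≈ 4.8782. (Cross-check: r(A) ≤ ||A||_2 ≈ 7.5177; equality holds whenever A is normal, though it can also hold for some non-normal A.)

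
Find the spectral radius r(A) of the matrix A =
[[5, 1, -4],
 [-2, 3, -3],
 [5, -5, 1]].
r(A) ≈ 6.5352

The eigenvalues of A are the roots of its characteristic polynomial. With M = A (coefficients from the trace, the sum of principal 2x2 minors, and det A):
  p(λ) = det(λ I - M) = λ^3 - 9λ^2 + 30λ + 53.
No integer candidate from the rational root theorem (±divisors of 53) is a root, so the roots are irrational. The cubic discriminant is Δ = -213975 < 0, so there is one real root and a complex-conjugate pair. p(-2) = -51 and p(-1) = 13 have opposite signs, so a root lies in (-2, -1); Newton's method refines it to λ ≈ -1.241. Dividing out (λ - (-1.241)) leaves approximately λ^2 - 10.241λ + 42.7087. For λ^2 - 10.241λ + 42.7087 the discriminant is -65.9574. It is negative, so the remaining roots are the complex-conjugate pair λ ≈ 5.1205 ± 4.0607i. Their product equals the constant term, so |λ|^2 ≈ 42.7087 and |λ| ≈ 6.5352.
Thus the eigenvalues (to 4 decimals) are -1.241 (modulus 1.241); 5.1205 ± 4.0607i (modulus 6.5352). The spectral radius is the largest modulus: r(A) ≈ 6.5352. (Cross-check: r(A) ≤ ||A||_2 ≈ 8.5089; equality holds whenever A is normal, though it can also hold for some non-normal A.)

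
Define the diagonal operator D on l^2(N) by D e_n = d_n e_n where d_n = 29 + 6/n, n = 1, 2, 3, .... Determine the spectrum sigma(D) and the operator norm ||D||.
sigma(D) = {29 + 6/n : n ≥ 1} ∪ {29}; ||D|| = 35

A bounded diagonal operator on l^2 with diagonal entries d_n has spectrum equal to the closure of {d_n : n ≥ 1}: every d_n is an eigenvalue (with eigenvector e_n), so {d_n} ⊂ sigma(D); the spectrum is closed, so its closure is too; and for lambda not in the closure, (D - lambda I) has bounded inverse (the diagonal entries 1/(d_n - lambda) are bounded). For our sequence d_n = 29 + 6/n, n = 1, 2, 3, ...:
  - {d_n} = {29 + 6/n : n ≥ 1}; the only limit point is 29
  - closure = {29 + 6/n : n ≥ 1} ∪ {29}
For the norm: a diagonal operator has ||D|| = sup_n |d_n|. Here d_n = 29 + 6/n is positive and decreasing, so sup_n |d_n| = d_1 = 29 + 6 = 35. So ||D|| = 35.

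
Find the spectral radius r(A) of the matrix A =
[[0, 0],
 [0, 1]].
r(A) = 1

The eigenvalues of A are the roots of its characteristic polynomial. With M = A (coefficients from the trace and determinant):
  p(λ) = det(λ I - M) = λ^2 - λ.
For λ^2 - λ the discriminant is 1. It is a perfect square (1^2), so the roots are rational: λ = (1 ± 1)/2 = 1, 0.
Thus the eigenvalues (to 4 decimals) are 1 (modulus 1); 0 (modulus 0). The spectral radius is the largest modulus: r(A) = 1. (Cross-check: r(A) ≤ ||A||_2 ≈ 1; equality holds whenever A is normal, though it can also hold for some non-normal A.)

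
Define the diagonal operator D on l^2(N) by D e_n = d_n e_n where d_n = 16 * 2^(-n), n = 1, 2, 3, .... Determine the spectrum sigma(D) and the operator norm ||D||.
sigma(D) = {16 * 2^(-n) : n ≥ 1} ∪ {0}; ||D|| = 8

A bounded diagonal operator on l^2 with diagonal entries d_n has spectrum equal to the closure of {d_n : n ≥ 1}: every d_n is an eigenvalue (with eigenvector e_n), so {d_n} ⊂ sigma(D); the spectrum is closed, so its closure is too; and for lambda not in the closure, (D - lambda I) has bounded inverse (the diagonal entries 1/(d_n - lambda) are bounded). For our sequence d_n = 16 * 2^(-n), n = 1, 2, 3, ...:
  - {d_n} = {16 * 2^(-n) : n ≥ 1}; the only limit point is 0
  - closure = {16 * 2^(-n) : n ≥ 1} ∪ {0}
For the norm: a diagonal operator has ||D|| = sup_n |d_n|. Here d_n = 16 * 2^(-n) is positive and decreasing, so sup_n |d_n| = d_1 = 16/2 = 8. So ||D|| = 8.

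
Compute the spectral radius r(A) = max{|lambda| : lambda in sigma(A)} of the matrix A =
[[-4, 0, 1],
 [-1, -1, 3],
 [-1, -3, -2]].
r(A) ≈ 3.5729

The eigenvalues of A are the roots of its characteristic polynomial. With M = A (coefficients from the trace, the sum of principal 2x2 minors, and det A):
  p(λ) = det(λ I - M) = λ^3 + 7λ^2 + 24λ + 42.
No integer candidate from the rational root theorem (±divisors of 42) is a root, so the roots are irrational. The cubic discriminant is Δ = -5316 < 0, so there is one real root and a complex-conjugate pair. p(-4) = -6 and p(-3) = 6 have opposite signs, so a root lies in (-4, -3); Newton's method refines it to λ ≈ -3.5729. Dividing out (λ - (-3.5729)) leaves approximately λ^2 + 3.4271λ + 11.7553. For λ^2 + 3.4271λ + 11.7553 the discriminant is -35.2759. It is negative, so the remaining roots are the complex-conjugate pair λ ≈ -1.7136 ± 2.9697i. Their product equals the constant term, so |λ|^2 ≈ 11.7553 and |λ| ≈ 3.4286.
Thus the eigenvalues (to 4 decimals) are -3.5729 (modulus 3.5729); -1.7136 ± 2.9697i (modulus 3.4286). The spectral radius is the largest modulus: r(A) ≈ 3.5729. (Cross-check: r(A) ≤ ||A||_2 ≈ 4.6541; equality holds whenever A is normal, though it can also hold for some non-normal A.)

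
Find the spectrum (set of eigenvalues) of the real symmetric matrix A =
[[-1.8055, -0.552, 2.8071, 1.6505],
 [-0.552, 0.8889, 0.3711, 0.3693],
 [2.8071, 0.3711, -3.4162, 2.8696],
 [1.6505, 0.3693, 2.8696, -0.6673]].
sigma(A) ≈ {-6, -3, 1, 3}

A is real symmetric, so its spectrum consists of real eigenvalues. Expanding the characteristic polynomial of the displayed matrix gives
  det(λ I - A) = p(λ) = λ^4 + (5)λ^3 + (-15)λ^2 + (-45.0015)λ + (53.9978).
Solving p(λ) = 0 yields eigenvalues ≈ -6, -3, 1, 3. (A is shown rounded to 4 decimals, so these recover the underlying integer eigenvalues to within that precision.)
Verification: the trace of A = -5 equals the sum of eigenvalues -5, and det(A) ≈ 53.9978 matches the eigenvalue product 54.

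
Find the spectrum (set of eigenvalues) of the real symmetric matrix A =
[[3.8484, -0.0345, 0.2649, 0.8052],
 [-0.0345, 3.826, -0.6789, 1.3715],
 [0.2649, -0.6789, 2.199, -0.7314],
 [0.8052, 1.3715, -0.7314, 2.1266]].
sigma(A) ≈ {1, 2, 4, 5}

A is real symmetric, so its spectrum consists of real eigenvalues. Expanding the characteristic polynomial of the displayed matrix gives
  det(λ I - A) = p(λ) = λ^4 + (-12)λ^3 + (49)λ^2 + (-78.0011)λ + (40.0015).
Solving p(λ) = 0 yields eigenvalues ≈ 1, 2, 4, 5. (A is shown rounded to 4 decimals, so these recover the underlying integer eigenvalues to within that precision.)
Verification: the trace of A = 12 equals the sum of eigenvalues 12, and det(A) ≈ 40.0015 matches the eigenvalue product 40.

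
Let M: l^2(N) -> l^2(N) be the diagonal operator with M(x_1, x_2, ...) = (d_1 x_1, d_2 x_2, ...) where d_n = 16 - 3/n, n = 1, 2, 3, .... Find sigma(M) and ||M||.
sigma(M) = {16 - 3/n : n ≥ 1} ∪ {16}; ||M|| = 16

A bounded diagonal operator on l^2 with diagonal entries d_n has spectrum equal to the closure of {d_n : n ≥ 1}: every d_n is an eigenvalue (with eigenvector e_n), so {d_n} ⊂ sigma(M); the spectrum is closed, so its closure is too; and for lambda not in the closure, (M - lambda I) has bounded inverse (the diagonal entries 1/(d_n - lambda) are bounded). For our sequence d_n = 16 - 3/n, n = 1, 2, 3, ...:
  - {d_n} = {16 - 3/n : n ≥ 1}; the only limit point is 16
  - closure = {16 - 3/n : n ≥ 1} ∪ {16}
For the norm: a diagonal operator has ||M|| = sup_n |d_n|. Here d_n = 16 - 3/n increases monotonically from d_1 = 13 toward 16, with all terms in [13, 16); so sup_n |d_n| = 16 (the supremum is the limit, not attained). So ||M|| = 16.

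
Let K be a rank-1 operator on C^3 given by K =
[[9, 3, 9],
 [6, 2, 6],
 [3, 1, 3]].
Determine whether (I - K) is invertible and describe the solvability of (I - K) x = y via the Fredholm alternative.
(I - K) is invertible (det(I - K) = -13 ≠ 0), so for every y in C^3 the equation (I - K) x = y has a unique solution.

K has rank 1, so it is an outer product K = u v^T: every row of K is a multiple of one row vector. Reading off the entries, u = (-3, -2, -1) and v = (-3, -1, -3) (row i of K equals u_i·v^T). A rank-one matrix u v^T satisfies K u = u (v·u) and kills the (2)-dimensional subspace v^⊥, so its characteristic polynomial is lambda^2 (lambda - v·u) with v·u = tr K = 14. Hence the eigenvalues of I - K are 1 (multiplicity 2) and 1 - (14) = -13, so det(I - K) = -13. (Direct check: I - K =
[[-8, -3, -9],
 [-6, -1, -6],
 [-3, -1, -2]]
has determinant -13.) The finite-dimensional Fredholm alternative says: either (I - K) is invertible, or ker(I - K) ≠ {0} and then range(I - K) = ker((I - K)^*)^⊥, with dim ker(I - K) = dim ker((I - K)^*). Since det(I - K) ≠ 0, 1 is not an eigenvalue of K and ker(I - K) = {0}, so we are in the first case: for every y there is a unique x = (I - K)^(-1) y. Explicitly, by the Sherman–Morrison formula, (I - u v^T)^(-1) = I + u v^T/(1 - v·u), i.e. (I - K)^(-1) = I + K/(-13).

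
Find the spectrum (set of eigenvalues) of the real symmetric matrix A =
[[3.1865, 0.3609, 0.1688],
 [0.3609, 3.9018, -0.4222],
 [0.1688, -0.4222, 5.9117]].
sigma(A) ≈ {3, 4, 6}

A is real symmetric, so its spectrum consists of real eigenvalues. Expanding the characteristic polynomial of the displayed matrix gives
  det(λ I - A) = p(λ) = λ^3 + (-13)λ^2 + (54)λ + (-72).
Solving p(λ) = 0 yields eigenvalues ≈ 3, 4, 6. (A is shown rounded to 4 decimals, so these recover the underlying integer eigenvalues to within that precision.)
Verification: the trace of A = 13 equals the sum of eigenvalues 13, and det(A) ≈ 72.0001 matches the eigenvalue product 72.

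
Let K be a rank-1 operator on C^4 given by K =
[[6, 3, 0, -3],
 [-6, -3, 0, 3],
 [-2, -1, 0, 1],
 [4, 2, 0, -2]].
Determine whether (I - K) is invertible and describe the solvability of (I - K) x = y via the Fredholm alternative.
(I - K) is singular (det(I - K) = 0, i.e. 1 ∈ sigma(K)). (I - K) x = y is solvable iff y ⊥ ker((I - K)^*) = span{(2, 1, 0, -1)}, i.e. iff 2y_1 + y_2 - y_4 = 0. When solvable, the solutions are x = y + c·(3, -3, -1, 2), c arbitrary (ker(I - K) = span{(3, -3, -1, 2)}, dimension 1).

K has rank 1, so it is an outer product K = u v^T: every row of K is a multiple of one row vector. Reading off the entries, u = (3, -3, -1, 2) and v = (2, 1, 0, -1) (row i of K equals u_i·v^T). A rank-one matrix u v^T satisfies K u = u (v·u) and kills the (3)-dimensional subspace v^⊥, so its characteristic polynomial is lambda^3 (lambda - v·u) with v·u = tr K = 1. Hence the eigenvalues of I - K are 1 (multiplicity 3) and 1 - (1) = 0, so det(I - K) = 0. (Direct check: I - K =
[[-5, -3, 0, 3],
 [6, 4, 0, -3],
 [2, 1, 1, -1],
 [-4, -2, 0, 3]]
has determinant 0.) So 1 is an eigenvalue of K and (I - K) is not invertible. The finite-dimensional Fredholm alternative says: either (I - K) is invertible, or ker(I - K) ≠ {0} and then range(I - K) = ker((I - K)^*)^⊥, with dim ker(I - K) = dim ker((I - K)^*). We are in the second case, so we need both kernels. Kernel of I - K: (I - K) u = u - u (v·u) = u - u = 0, so ker(I - K) = span{u} = span{(3, -3, -1, 2)} (it is exactly 1-dimensional because rank(I - K) = 3). Kernel of the adjoint: K is real, so (I - K)^* = I - K^T = I - v u^T, and (I - v u^T) v = v - v (u·v) = 0; hence ker((I - K)^*) = span{v} = span{(2, 1, 0, -1)}. Therefore (I - K) x = y is solvable iff <y, v> = 0, i.e. iff 2y_1 + y_2 - y_4 = 0. When this holds, K y = u (v·y) = 0, so (I - K) y = y and x = y is a particular solution; the full solution set is the line x = y + c·u = y + c·(3, -3, -1, 2), c ∈ C.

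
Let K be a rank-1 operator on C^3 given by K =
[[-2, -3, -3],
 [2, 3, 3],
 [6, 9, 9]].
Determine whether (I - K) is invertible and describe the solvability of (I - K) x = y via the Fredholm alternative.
(I - K) is invertible (det(I - K) = -9 ≠ 0), so for every y in C^3 the equation (I - K) x = y has a unique solution.

K has rank 1, so it is an outer product K = u v^T: every row of K is a multiple of one row vector. Reading off the entries, u = (-1, 1, 3) and v = (2, 3, 3) (row i of K equals u_i·v^T). A rank-one matrix u v^T satisfies K u = u (v·u) and kills the (2)-dimensional subspace v^⊥, so its characteristic polynomial is lambda^2 (lambda - v·u) with v·u = tr K = 10. Hence the eigenvalues of I - K are 1 (multiplicity 2) and 1 - (10) = -9, so det(I - K) = -9. (Direct check: I - K =
[[3, 3, 3],
 [-2, -2, -3],
 [-6, -9, -8]]
has determinant -9.) The finite-dimensional Fredholm alternative says: either (I - K) is invertible, or ker(I - K) ≠ {0} and then range(I - K) = ker((I - K)^*)^⊥, with dim ker(I - K) = dim ker((I - K)^*). Since det(I - K) ≠ 0, 1 is not an eigenvalue of K and ker(I - K) = {0}, so we are in the first case: for every y there is a unique x = (I - K)^(-1) y. Explicitly, by the Sherman–Morrison formula, (I - u v^T)^(-1) = I + u v^T/(1 - v·u), i.e. (I - K)^(-1) = I + K/(-9).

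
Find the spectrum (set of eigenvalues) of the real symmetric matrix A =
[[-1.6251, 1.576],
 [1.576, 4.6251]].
sigma(A) ≈ {-2, 5}

A is real symmetric, so its spectrum consists of real eigenvalues. Expanding the characteristic polynomial of the displayed matrix gives
  det(λ I - A) = p(λ) = λ^2 + (-3)λ + (-10).
Solving p(λ) = 0 yields eigenvalues ≈ -2, 5. (A is shown rounded to 4 decimals, so these recover the underlying integer eigenvalues to within that precision.)
Verification: the trace of A = 3 equals the sum of eigenvalues 3, and det(A) ≈ -10.0000 matches the eigenvalue product -10.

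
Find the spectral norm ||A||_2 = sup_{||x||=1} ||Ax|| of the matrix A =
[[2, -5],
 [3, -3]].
||A||_2 = sqrt((47 + sqrt(1885))/2) ≈ 6.7237 (= sqrt(largest eigenvalue of A^T A))

||A||_2 = sigma_max(A) = sqrt(lambda_max(A^T A)). Form the symmetric matrix M = A^T A =
[[13, -19],
 [-19, 34]].
Its characteristic polynomial (trace, determinant of M give the coefficients) is
  p(λ) = det(λ I - M) = λ^2 - 47λ + 81.
For λ^2 - 47λ + 81 the discriminant is 1885. It is nonnegative but not a perfect square, so the roots are real and irrational: λ = (47 ± sqrt(1885))/2 ≈ 45.2083, 1.7917.
So the eigenvalues of A^T A are ≈ 1.7917, 45.2083 (all ≥ 0, as they must be for A^T A). The largest is λ_max = (47 + sqrt(1885))/2 ≈ 45.2083, hence ||A||_2 = sqrt(λ_max) = sqrt((47 + sqrt(1885))/2) ≈ 6.7237.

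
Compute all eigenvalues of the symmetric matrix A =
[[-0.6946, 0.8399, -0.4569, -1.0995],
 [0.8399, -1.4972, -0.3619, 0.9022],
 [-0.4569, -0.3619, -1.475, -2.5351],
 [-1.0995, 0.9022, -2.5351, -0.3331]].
sigma(A) ≈ {-4, -2, 0, 2}

A is real symmetric, so its spectrum consists of real eigenvalues. Expanding the characteristic polynomial of the displayed matrix gives
  det(λ I - A) = p(λ) = λ^4 + (4)λ^3 + (-4)λ^2 + (-16)λ + (0).
Solving p(λ) = 0 yields eigenvalues ≈ -4, -2, 0, 2. (A is shown rounded to 4 decimals, so these recover the underlying integer eigenvalues to within that precision.)
Verification: the trace of A = -4 equals the sum of eigenvalues -4, and det(A) ≈ 0.0007 matches the eigenvalue product 0.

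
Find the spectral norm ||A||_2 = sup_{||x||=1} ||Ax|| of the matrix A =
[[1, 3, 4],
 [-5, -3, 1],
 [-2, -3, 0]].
||A||_2 ≈ 7.3064 (= sqrt(largest eigenvalue of A^T A))

||A||_2 = sigma_max(A) = sqrt(lambda_max(A^T A)). Form the symmetric matrix M = A^T A =
[[30, 24, -1],
 [24, 27, 9],
 [-1, 9, 17]].
Its characteristic polynomial (trace, sum of principal 2x2 minors, determinant of M give the coefficients) is
  p(λ) = det(λ I - M) = λ^3 - 74λ^2 + 1121λ - 1089.
No integer candidate from the rational root theorem (±divisors of 1089) is a root, so the roots are irrational. The cubic discriminant is Δ = 1075476569 > 0, so there are three distinct real roots. p(1) = -41 and p(2) = 865 have opposite signs, so a root lies in (1, 2); Newton's method refines it to λ ≈ 1.0421. p(19) = 355 and p(20) = -269 have opposite signs, so a root lies in (19, 20); Newton's method refines it to λ ≈ 19.575. p(53) = -665 and p(54) = 1125 have opposite signs, so a root lies in (53, 54); Newton's method refines it to λ ≈ 53.3829. Check (Vieta): the three roots sum to 74, matching tr M = 74.
So the eigenvalues of A^T A are ≈ 1.0421, 19.575, 53.3829 (all ≥ 0, as they must be for A^T A). The largest is λ_max ≈ 53.3829, hence ||A||_2 = sqrt(λ_max) ≈ 7.3064.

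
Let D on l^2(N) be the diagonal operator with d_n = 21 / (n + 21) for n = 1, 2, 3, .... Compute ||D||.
||D|| = 21/22 (attained at n = 1)

For D diagonal, ||D|| = sup_n |d_n| = sup_n 21/(n + 21). This is positive and strictly decreasing in n, so the supremum is attained at n = 1: d_1 = 21/(1 + 21) = 21/22. Hence ||D|| = 21/22.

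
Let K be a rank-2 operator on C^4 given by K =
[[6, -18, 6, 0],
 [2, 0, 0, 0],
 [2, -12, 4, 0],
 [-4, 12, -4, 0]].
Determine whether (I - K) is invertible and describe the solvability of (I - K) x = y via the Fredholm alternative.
(I - K) is invertible (det(I - K) = 39 ≠ 0), so for every y in C^4 the equation (I - K) x = y has a unique solution.

K has rank 2 and factors as K = U V^T = u1 v1^T + u2 v2^T with u1 = (-3, 1, -3, 2), v1 = (0, 3, -1, 0), u2 = (-3, -1, -1, 2), v2 = (-2, 3, -1, 0) (multiplying out reproduces the displayed K). The nonzero eigenvalues of U V^T coincide with those of the 2 x 2 matrix G = V^T U = [[v1·u1, v1·u2], [v2·u1, v2·u2]] = [[6, -2], [12, 4]], and by the Sylvester determinant identity det(I_4 - U V^T) = det(I_2 - V^T U) = det([[-5, 2], [-12, -3]]) = (-5)(-3) - (2)(-12) = 39. (Direct check: I - K =
[[-5, 18, -6, 0],
 [-2, 1, 0, 0],
 [-2, 12, -3, 0],
 [4, -12, 4, 1]]
has determinant 39.) The finite-dimensional Fredholm alternative says: either (I - K) is invertible, or ker(I - K) ≠ {0} and then range(I - K) = ker((I - K)^*)^⊥, with dim ker(I - K) = dim ker((I - K)^*). Since det(I - K) ≠ 0, 1 is not an eigenvalue of K and ker(I - K) = {0}, so we are in the first case: for every y there is a unique x = (I - K)^(-1) y. (Explicitly, by the Woodbury identity, (I - U V^T)^(-1) = I + U (I_2 - G)^(-1) V^T.)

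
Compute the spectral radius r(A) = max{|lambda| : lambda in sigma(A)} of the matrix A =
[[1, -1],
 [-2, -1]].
r(A) = sqrt(12)/2 ≈ 1.7321

The eigenvalues of A are the roots of its characteristic polynomial. With M = A (coefficients from the trace and determinant):
  p(λ) = det(λ I - M) = λ^2 - 3.
For λ^2 - 3 the discriminant is 12. It is nonnegative but not a perfect square, so the roots are real and irrational: λ = ± sqrt(12)/2 ≈ 1.7321, -1.7321.
Thus the eigenvalues (to 4 decimals) are 1.7321 (modulus 1.7321); -1.7321 (modulus 1.7321). The spectral radius is the largest modulus: r(A) = sqrt(12)/2 ≈ 1.7321. (Cross-check: r(A) ≤ ||A||_2 ≈ 2.3028; equality holds whenever A is normal, though it can also hold for some non-normal A.)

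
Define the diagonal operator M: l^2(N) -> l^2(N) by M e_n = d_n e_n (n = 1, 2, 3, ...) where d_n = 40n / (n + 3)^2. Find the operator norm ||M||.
||M|| = 10/3 (attained at n = 3)

For M diagonal, ||M|| = sup_n |d_n|. Treat f(x) = 40x / (x + 3)^2 for real x > 0. By the quotient rule, f'(x) = 40(3 - x)/(x + 3)^3, which is positive for x < 3 and negative for x > 3. So f has a unique maximum at x = 3, and since 3 is a positive integer, the supremum over n ≥ 1 is attained at n = 3: d_3 = 40·3/(3 + 3)^2 = 40·3/36 = 10/3. Hence ||M|| = 10/3.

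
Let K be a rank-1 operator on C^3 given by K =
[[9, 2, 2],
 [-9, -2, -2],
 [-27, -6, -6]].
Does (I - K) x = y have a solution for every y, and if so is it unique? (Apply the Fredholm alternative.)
(I - K) is singular (det(I - K) = 0, i.e. 1 ∈ sigma(K)). (I - K) x = y is solvable iff y ⊥ ker((I - K)^*) = span{(9, 2, 2)}, i.e. iff 9y_1 + 2y_2 + 2y_3 = 0. When solvable, the solutions are x = y + c·(1, -1, -3), c arbitrary (ker(I - K) = span{(1, -1, -3)}, dimension 1).

K has rank 1, so it is an outer product K = u v^T: every row of K is a multiple of one row vector. Reading off the entries, u = (1, -1, -3) and v = (9, 2, 2) (row i of K equals u_i·v^T). A rank-one matrix u v^T satisfies K u = u (v·u) and kills the (2)-dimensional subspace v^⊥, so its characteristic polynomial is lambda^2 (lambda - v·u) with v·u = tr K = 1. Hence the eigenvalues of I - K are 1 (multiplicity 2) and 1 - (1) = 0, so det(I - K) = 0. (Direct check: I - K =
[[-8, -2, -2],
 [9, 3, 2],
 [27, 6, 7]]
has determinant 0.) So 1 is an eigenvalue of K and (I - K) is not invertible. The finite-dimensional Fredholm alternative says: either (I - K) is invertible, or ker(I - K) ≠ {0} and then range(I - K) = ker((I - K)^*)^⊥, with dim ker(I - K) = dim ker((I - K)^*). We are in the second case, so we need both kernels. Kernel of I - K: (I - K) u = u - u (v·u) = u - u = 0, so ker(I - K) = span{u} = span{(1, -1, -3)} (it is exactly 1-dimensional because rank(I - K) = 2). Kernel of the adjoint: K is real, so (I - K)^* = I - K^T = I - v u^T, and (I - v u^T) v = v - v (u·v) = 0; hence ker((I - K)^*) = span{v} = span{(9, 2, 2)}. Therefore (I - K) x = y is solvable iff <y, v> = 0, i.e. iff 9y_1 + 2y_2 + 2y_3 = 0. When this holds, K y = u (v·y) = 0, so (I - K) y = y and x = y is a particular solution; the full solution set is the line x = y + c·u = y + c·(1, -1, -3), c ∈ C.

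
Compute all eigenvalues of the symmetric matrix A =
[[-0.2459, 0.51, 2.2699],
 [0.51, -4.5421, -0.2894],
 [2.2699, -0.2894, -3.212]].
sigma(A) ≈ {-5, -4, 1}

A is real symmetric, so its spectrum consists of real eigenvalues. Expanding the characteristic polynomial of the displayed matrix gives
  det(λ I - A) = p(λ) = λ^3 + (8)λ^2 + (11)λ + (-20.0014).
Solving p(λ) = 0 yields eigenvalues ≈ -5, -4, 1. (A is shown rounded to 4 decimals, so these recover the underlying integer eigenvalues to within that precision.)
Verification: the trace of A = -8 equals the sum of eigenvalues -8, and det(A) ≈ 20.0014 matches the eigenvalue product 20.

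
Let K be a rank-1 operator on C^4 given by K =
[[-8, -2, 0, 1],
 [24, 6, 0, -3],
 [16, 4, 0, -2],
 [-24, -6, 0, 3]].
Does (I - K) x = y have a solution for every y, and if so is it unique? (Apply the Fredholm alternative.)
(I - K) is singular (det(I - K) = 0, i.e. 1 ∈ sigma(K)). (I - K) x = y is solvable iff y ⊥ ker((I - K)^*) = span{(-8, -2, 0, 1)}, i.e. iff -8y_1 - 2y_2 + y_4 = 0. When solvable, the solutions are x = y + c·(1, -3, -2, 3), c arbitrary (ker(I - K) = span{(1, -3, -2, 3)}, dimension 1).

K has rank 1, so it is an outer product K = u v^T: every row of K is a multiple of one row vector. Reading off the entries, u = (1, -3, -2, 3) and v = (-8, -2, 0, 1) (row i of K equals u_i·v^T). A rank-one matrix u v^T satisfies K u = u (v·u) and kills the (3)-dimensional subspace v^⊥, so its characteristic polynomial is lambda^3 (lambda - v·u) with v·u = tr K = 1. Hence the eigenvalues of I - K are 1 (multiplicity 3) and 1 - (1) = 0, so det(I - K) = 0. (Direct check: I - K =
[[9, 2, 0, -1],
 [-24, -5, 0, 3],
 [-16, -4, 1, 2],
 [24, 6, 0, -2]]
has determinant 0.) So 1 is an eigenvalue of K and (I - K) is not invertible. The finite-dimensional Fredholm alternative says: either (I - K) is invertible, or ker(I - K) ≠ {0} and then range(I - K) = ker((I - K)^*)^⊥, with dim ker(I - K) = dim ker((I - K)^*). We are in the second case, so we need both kernels. Kernel of I - K: (I - K) u = u - u (v·u) = u - u = 0, so ker(I - K) = span{u} = span{(1, -3, -2, 3)} (it is exactly 1-dimensional because rank(I - K) = 3). Kernel of the adjoint: K is real, so (I - K)^* = I - K^T = I - v u^T, and (I - v u^T) v = v - v (u·v) = 0; hence ker((I - K)^*) = span{v} = span{(-8, -2, 0, 1)}. Therefore (I - K) x = y is solvable iff <y, v> = 0, i.e. iff -8y_1 - 2y_2 + y_4 = 0. When this holds, K y = u (v·y) = 0, so (I - K) y = y and x = y is a particular solution; the full solution set is the line x = y + c·u = y + c·(1, -3, -2, 3), c ∈ C.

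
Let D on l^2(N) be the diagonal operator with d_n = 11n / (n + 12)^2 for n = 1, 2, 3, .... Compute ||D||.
||D|| = 11/48 (attained at n = 12)

For D diagonal, ||D|| = sup_n |d_n|. Treat f(x) = 11x / (x + 12)^2 for real x > 0. By the quotient rule, f'(x) = 11(12 - x)/(x + 12)^3, which is positive for x < 12 and negative for x > 12. So f has a unique maximum at x = 12, and since 12 is a positive integer, the supremum over n ≥ 1 is attained at n = 12: d_12 = 11·12/(12 + 12)^2 = 11·12/576 = 11/48. Hence ||D|| = 11/48.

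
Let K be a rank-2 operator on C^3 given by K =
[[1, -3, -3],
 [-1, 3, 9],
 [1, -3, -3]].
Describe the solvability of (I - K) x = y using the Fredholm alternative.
(I - K) is invertible (det(I - K) = 18 ≠ 0), so for every y in C^3 the equation (I - K) x = y has a unique solution.

K has rank 2 and factors as K = U V^T = u1 v1^T + u2 v2^T with u1 = (0, 2, 0), v1 = (1, -3, 0), u2 = (-1, 3, -1), v2 = (-1, 3, 3) (multiplying out reproduces the displayed K). The nonzero eigenvalues of U V^T coincide with those of the 2 x 2 matrix G = V^T U = [[v1·u1, v1·u2], [v2·u1, v2·u2]] = [[-6, -10], [6, 7]], and by the Sylvester determinant identity det(I_3 - U V^T) = det(I_2 - V^T U) = det([[7, 10], [-6, -6]]) = (7)(-6) - (10)(-6) = 18. (Direct check: I - K =
[[0, 3, 3],
 [1, -2, -9],
 [-1, 3, 4]]
has determinant 18.) The finite-dimensional Fredholm alternative says: either (I - K) is invertible, or ker(I - K) ≠ {0} and then range(I - K) = ker((I - K)^*)^⊥, with dim ker(I - K) = dim ker((I - K)^*). Since det(I - K) ≠ 0, 1 is not an eigenvalue of K and ker(I - K) = {0}, so we are in the first case: for every y there is a unique x = (I - K)^(-1) y. (Explicitly, by the Woodbury identity, (I - U V^T)^(-1) = I + U (I_2 - G)^(-1) V^T.)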